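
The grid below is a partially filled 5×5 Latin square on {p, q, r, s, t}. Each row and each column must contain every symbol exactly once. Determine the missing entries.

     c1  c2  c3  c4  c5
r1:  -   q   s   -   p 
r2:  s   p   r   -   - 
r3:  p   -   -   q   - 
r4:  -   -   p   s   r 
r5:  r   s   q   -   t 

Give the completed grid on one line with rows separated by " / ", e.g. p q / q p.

t q s r p / s p r t q / p r t q s / q t p s r / r s q p t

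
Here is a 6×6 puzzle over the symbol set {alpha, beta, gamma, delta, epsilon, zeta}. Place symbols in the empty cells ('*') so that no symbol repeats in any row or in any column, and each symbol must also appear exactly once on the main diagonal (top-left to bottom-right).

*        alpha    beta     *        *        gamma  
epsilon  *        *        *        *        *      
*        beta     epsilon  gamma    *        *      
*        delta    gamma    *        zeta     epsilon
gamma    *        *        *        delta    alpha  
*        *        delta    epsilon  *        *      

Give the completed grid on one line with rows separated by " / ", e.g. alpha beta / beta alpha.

zeta alpha beta delta epsilon gamma / epsilon gamma alpha zeta beta delta / delta beta epsilon gamma alpha zeta / beta delta gamma alpha zeta epsilon / gamma epsilon zeta beta delta alpha / alpha zeta delta epsilon gamma beta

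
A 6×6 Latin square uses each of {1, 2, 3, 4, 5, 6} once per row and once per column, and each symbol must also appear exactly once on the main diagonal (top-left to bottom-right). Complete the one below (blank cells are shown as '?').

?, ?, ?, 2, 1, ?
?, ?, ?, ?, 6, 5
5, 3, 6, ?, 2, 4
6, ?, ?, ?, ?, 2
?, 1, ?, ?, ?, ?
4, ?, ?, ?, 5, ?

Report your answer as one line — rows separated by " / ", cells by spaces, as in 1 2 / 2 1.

At row 1, column 1: row 1 has {1,2}; column 1 has {4,5,6}; the diagonal has {6}; that leaves 3.
At row 1, column 6: row 1 has {1,2,3}; column 6 has {2,4,5}; that leaves 6.
At row 3, column 4: row 3 has {2,3,4,5,6}; column 4 has {2}; that leaves 1.
At row 5, column 1: row 5 has {1}; column 1 has {3,4,5,6}; that leaves 2.
At row 5, column 5: row 5 has {1,2}; column 5 has {1,2,5,6}; the diagonal has {3,6}; that leaves 4.
At row 5, column 6: row 5 has {1,2,4}; column 6 has {2,4,5,6}; that leaves 3.
At row 6, column 6: row 6 has {4,5}; column 6 has {2,3,4,5,6}; the diagonal has {3,4,6}; that leaves 1.
At row 2, column 1: row 2 has {5,6}; column 1 has {2,3,4,5,6}; that leaves 1.
At row 2, column 2: row 2 has {1,5,6}; column 2 has {1,3}; the diagonal has {1,3,4,6}; that leaves 2.
At row 4, column 4: row 4 has {2,6}; column 4 has {1,2}; the diagonal has {1,2,3,4,6}; that leaves 5.
At row 4, column 5: row 4 has {2,5,6}; column 5 has {1,2,4,5,6}; that leaves 3.
At row 5, column 3: row 5 has {1,2,3,4}; column 3 has {6}; that leaves 5.
At row 5, column 4: row 5 has {1,2,3,4,5}; column 4 has {1,2,5}; that leaves 6.
At row 6, column 2: row 6 has {1,4,5}; column 2 has {1,2,3}; that leaves 6.
At row 6, column 4: row 6 has {1,4,5,6}; column 4 has {1,2,5,6}; that leaves 3.
At row 1, column 3: row 1 has {1,2,3,6}; column 3 has {5,6}; that leaves 4.
At row 2, column 3: row 2 has {1,2,5,6}; column 3 has {4,5,6}; that leaves 3.
At row 2, column 4: row 2 has {1,2,3,5,6}; column 4 has {1,2,3,5,6}; that leaves 4.
At row 4, column 2: row 4 has {2,3,5,6}; column 2 has {1,2,3,6}; that leaves 4.
At row 4, column 3: row 4 has {2,3,4,5,6}; column 3 has {3,4,5,6}; that leaves 1.
At row 6, column 3: row 6 has {1,3,4,5,6}; column 3 has {1,3,4,5,6}; that leaves 2.
At row 1, column 2: row 1 has {1,2,3,4,6}; column 2 has {1,2,3,4,6}; that leaves 5.

3 5 4 2 1 6 / 1 2 3 4 6 5 / 5 3 6 1 2 4 / 6 4 1 5 3 2 / 2 1 5 6 4 3 / 4 6 2 3 5 1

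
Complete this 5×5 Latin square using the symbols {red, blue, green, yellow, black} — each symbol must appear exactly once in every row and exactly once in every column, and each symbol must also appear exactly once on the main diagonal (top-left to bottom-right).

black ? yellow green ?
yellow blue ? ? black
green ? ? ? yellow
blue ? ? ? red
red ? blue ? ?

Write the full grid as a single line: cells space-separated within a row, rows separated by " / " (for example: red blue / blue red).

black red yellow green blue / yellow blue green red black / green black red blue yellow / blue green black yellow red / red yellow blue black green

(r1,c2) = red
(r1,c5) = blue
(r2,c4) = red
(r3,c2) = black
(r3,c3) = red
(r3,c4) = blue
(r4,c4) = yellow
(r5,c4) = black
(r5,c5) = green
(r2,c3) = green
(r4,c2) = green
(r4,c3) = black
(r5,c2) = yellow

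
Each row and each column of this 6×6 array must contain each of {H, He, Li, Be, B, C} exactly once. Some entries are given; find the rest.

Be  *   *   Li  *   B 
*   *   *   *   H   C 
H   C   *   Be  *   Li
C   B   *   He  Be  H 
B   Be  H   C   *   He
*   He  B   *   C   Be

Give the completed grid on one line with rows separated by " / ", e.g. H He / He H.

Be H C Li He B / He Li Be B H C / H C He Be B Li / C B Li He Be H / B Be H C Li He / Li He B H C Be

At row 1, column 2: row 1 has {Li,Be,B}; column 2 has {He,Be,B,C}; that leaves H.
At row 1, column 5: row 1 has {H,Li,Be,B}; column 5 has {H,Be,C}; that leaves He.
At row 2, column 2: row 2 has {H,C}; column 2 has {H,He,Be,B,C}; that leaves Li.
At row 2, column 4: row 2 has {H,Li,C}; column 4 has {He,Li,Be,C}; that leaves B.
At row 3, column 3: row 3 has {H,Li,Be,C}; column 3 has {H,B}; that leaves He.
At row 3, column 5: row 3 has {H,He,Li,Be,C}; column 5 has {H,He,Be,C}; that leaves B.
At row 4, column 3: row 4 has {H,He,Be,B,C}; column 3 has {H,He,B}; that leaves Li.
At row 5, column 5: row 5 has {H,He,Be,B,C}; column 5 has {H,He,Be,B,C}; that leaves Li.
At row 6, column 1: row 6 has {He,Be,B,C}; column 1 has {H,Be,B,C}; that leaves Li.
At row 6, column 4: row 6 has {He,Li,Be,B,C}; column 4 has {He,Li,Be,B,C}; that leaves H.
At row 1, column 3: row 1 has {H,He,Li,Be,B}; column 3 has {H,He,Li,B}; that leaves C.
At row 2, column 1: row 2 has {H,Li,B,C}; column 1 has {H,Li,Be,B,C}; that leaves He.
At row 2, column 3: row 2 has {H,He,Li,B,C}; column 3 has {H,He,Li,B,C}; that leaves Be.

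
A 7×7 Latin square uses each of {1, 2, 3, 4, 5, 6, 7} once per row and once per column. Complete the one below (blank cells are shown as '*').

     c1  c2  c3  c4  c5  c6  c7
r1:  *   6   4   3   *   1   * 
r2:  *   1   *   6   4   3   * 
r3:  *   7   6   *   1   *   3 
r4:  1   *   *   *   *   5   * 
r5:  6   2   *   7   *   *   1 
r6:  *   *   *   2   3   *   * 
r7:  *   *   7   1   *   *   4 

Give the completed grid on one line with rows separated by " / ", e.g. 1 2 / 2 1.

2 6 4 3 7 1 5 / 7 1 5 6 4 3 2 / 4 7 6 5 1 2 3 / 1 3 2 4 6 5 7 / 6 2 3 7 5 4 1 / 5 4 1 2 3 7 6 / 3 5 7 1 2 6 4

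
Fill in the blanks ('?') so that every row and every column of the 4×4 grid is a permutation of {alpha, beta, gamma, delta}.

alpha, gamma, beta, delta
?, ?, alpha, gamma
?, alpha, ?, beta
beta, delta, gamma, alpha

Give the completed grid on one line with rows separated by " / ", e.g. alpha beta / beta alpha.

alpha gamma beta delta / delta beta alpha gamma / gamma alpha delta beta / beta delta gamma alpha

(r2,c1) = delta
(r2,c2) = beta
(r3,c1) = gamma
(r3,c3) = delta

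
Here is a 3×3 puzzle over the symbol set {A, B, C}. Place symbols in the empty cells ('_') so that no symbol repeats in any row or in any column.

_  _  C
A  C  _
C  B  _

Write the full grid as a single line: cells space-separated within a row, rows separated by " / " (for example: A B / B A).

B A C / A C B / C B A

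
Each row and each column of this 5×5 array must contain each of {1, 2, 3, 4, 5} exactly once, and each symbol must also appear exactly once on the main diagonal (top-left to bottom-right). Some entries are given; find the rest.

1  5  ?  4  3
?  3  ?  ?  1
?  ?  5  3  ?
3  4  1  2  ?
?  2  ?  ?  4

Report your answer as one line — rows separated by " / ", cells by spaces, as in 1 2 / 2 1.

1 5 2 4 3 / 2 3 4 5 1 / 4 1 5 3 2 / 3 4 1 2 5 / 5 2 3 1 4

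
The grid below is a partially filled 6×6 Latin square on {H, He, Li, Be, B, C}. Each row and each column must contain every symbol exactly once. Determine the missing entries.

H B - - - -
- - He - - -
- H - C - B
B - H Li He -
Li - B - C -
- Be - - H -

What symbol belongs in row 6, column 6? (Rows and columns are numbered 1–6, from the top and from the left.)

Cell (r4,c2): row 4 has {H,He,Li,B}; column 2 has {H,Be,B} → C.
Cell (r4,c6): row 4 has {H,He,Li,B,C}; column 6 has {B} → Be.
Cell (r5,c2): row 5 has {Li,B,C}; column 2 has {H,Be,B,C} → He.
Cell (r5,c6): row 5 has {He,Li,B,C}; column 6 has {Be,B} → H.
Cell (r2,c2): row 2 has {He}; column 2 has {H,He,Be,B,C} → Li.
Cell (r2,c6): row 2 has {He,Li}; column 6 has {H,Be,B} → C.
Cell (r5,c4): row 5 has {H,He,Li,B,C}; column 4 has {Li,C} → Be.
Cell (r1,c4): row 1 has {H,B}; column 4 has {Li,Be,C} → He.
Cell (r1,c6): row 1 has {H,He,B}; column 6 has {H,Be,B,C} → Li.
Cell (r2,c1): row 2 has {He,Li,C}; column 1 has {H,Li,B} → Be.
Cell (r2,c5): row 2 has {He,Li,Be,C}; column 5 has {H,He,C} → B.
Cell (r3,c1): row 3 has {H,B,C}; column 1 has {H,Li,Be,B} → He.
Cell (r6,c1): row 6 has {H,Be}; column 1 has {H,He,Li,Be,B} → C.
Cell (r6,c3): row 6 has {H,Be,C}; column 3 has {H,He,B} → Li.
Cell (r6,c4): row 6 has {H,Li,Be,C}; column 4 has {He,Li,Be,C} → B.
Cell (r6,c6): row 6 has {H,Li,Be,B,C}; column 6 has {H,Li,Be,B,C} → He.

He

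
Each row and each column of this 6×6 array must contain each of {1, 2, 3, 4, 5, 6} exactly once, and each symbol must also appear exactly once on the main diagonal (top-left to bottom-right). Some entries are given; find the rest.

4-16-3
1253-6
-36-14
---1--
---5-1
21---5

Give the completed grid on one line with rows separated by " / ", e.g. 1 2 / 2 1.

4 5 1 6 2 3 / 1 2 5 3 4 6 / 5 3 6 2 1 4 / 3 6 4 1 5 2 / 6 4 2 5 3 1 / 2 1 3 4 6 5

Cell (r1,c2): row 1 has {1,3,4,6}; column 2 has {1,2,3} → 5.
Cell (r1,c5): row 1 has {1,3,4,5,6}; column 5 has {1} → 2.
Cell (r2,c5): row 2 has {1,2,3,5,6}; column 5 has {1,2} → 4.
Cell (r3,c1): row 3 has {1,3,4,6}; column 1 has {1,2,4} → 5.
Cell (r3,c4): row 3 has {1,3,4,5,6}; column 4 has {1,3,5,6} → 2.
Cell (r4,c6): row 4 has {1}; column 6 has {1,3,4,5,6} → 2.
Cell (r5,c5): row 5 has {1,5}; column 5 has {1,2,4}; the diagonal has {1,2,4,5,6} → 3.
Cell (r6,c4): row 6 has {1,2,5}; column 4 has {1,2,3,5,6} → 4.
Cell (r6,c5): row 6 has {1,2,4,5}; column 5 has {1,2,3,4} → 6.
Cell (r4,c5): row 4 has {1,2}; column 5 has {1,2,3,4,6} → 5.
Cell (r5,c1): row 5 has {1,3,5}; column 1 has {1,2,4,5} → 6.
Cell (r5,c2): row 5 has {1,3,5,6}; column 2 has {1,2,3,5} → 4.
Cell (r5,c3): row 5 has {1,3,4,5,6}; column 3 has {1,5,6} → 2.
Cell (r6,c3): row 6 has {1,2,4,5,6}; column 3 has {1,2,5,6} → 3.
Cell (r4,c1): row 4 has {1,2,5}; column 1 has {1,2,4,5,6} → 3.
Cell (r4,c2): row 4 has {1,2,3,5}; column 2 has {1,2,3,4,5} → 6.
Cell (r4,c3): row 4 has {1,2,3,5,6}; column 3 has {1,2,3,5,6} → 4.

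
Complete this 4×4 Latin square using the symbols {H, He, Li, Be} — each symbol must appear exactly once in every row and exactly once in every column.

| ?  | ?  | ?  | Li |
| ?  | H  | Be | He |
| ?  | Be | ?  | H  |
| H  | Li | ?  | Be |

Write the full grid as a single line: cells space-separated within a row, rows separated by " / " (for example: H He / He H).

At row 1, column 2: row 1 has {Li}; column 2 has {H,Li,Be}; that leaves He.
At row 1, column 3: row 1 has {He,Li}; column 3 has {Be}; that leaves H.
At row 2, column 1: row 2 has {H,He,Be}; column 1 has {H}; that leaves Li.
At row 3, column 1: row 3 has {H,Be}; column 1 has {H,Li}; that leaves He.
At row 3, column 3: row 3 has {H,He,Be}; column 3 has {H,Be}; that leaves Li.
At row 4, column 3: row 4 has {H,Li,Be}; column 3 has {H,Li,Be}; that leaves He.
At row 1, column 1: row 1 has {H,He,Li}; column 1 has {H,He,Li}; that leaves Be.

Be He H Li / Li H Be He / He Be Li H / H Li He Be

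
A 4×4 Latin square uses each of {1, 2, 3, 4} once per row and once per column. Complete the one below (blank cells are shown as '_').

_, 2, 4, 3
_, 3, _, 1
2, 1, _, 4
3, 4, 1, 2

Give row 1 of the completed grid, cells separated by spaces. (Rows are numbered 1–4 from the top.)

1 2 4 3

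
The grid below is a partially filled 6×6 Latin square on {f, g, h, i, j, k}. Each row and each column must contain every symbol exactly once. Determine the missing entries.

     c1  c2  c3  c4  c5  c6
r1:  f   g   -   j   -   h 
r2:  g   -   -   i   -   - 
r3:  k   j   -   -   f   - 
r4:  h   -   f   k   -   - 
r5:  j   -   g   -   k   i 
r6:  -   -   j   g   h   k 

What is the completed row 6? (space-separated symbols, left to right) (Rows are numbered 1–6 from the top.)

(r1,c5) = i
(r2,c5) = j
(r2,c6) = f
(r3,c4) = h
(r3,c6) = g
(r4,c2) = i
(r4,c5) = g
(r4,c6) = j
(r5,c4) = f
(r6,c1) = i
(r6,c2) = f

i f j g h k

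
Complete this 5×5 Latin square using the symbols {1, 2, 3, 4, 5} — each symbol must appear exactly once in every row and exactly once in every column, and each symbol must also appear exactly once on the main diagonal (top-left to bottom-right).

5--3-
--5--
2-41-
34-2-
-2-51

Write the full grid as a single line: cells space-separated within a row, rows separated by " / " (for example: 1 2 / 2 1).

Cell (r1,c2): row 1 has {3,5}; column 2 has {2,4} → 1.
Cell (r1,c3): row 1 has {1,3,5}; column 3 has {4,5} → 2.
Cell (r1,c5): row 1 has {1,2,3,5}; column 5 has {1} → 4.
Cell (r2,c2): row 2 has {5}; column 2 has {1,2,4}; the diagonal has {1,2,4,5} → 3.
Cell (r2,c4): row 2 has {3,5}; column 4 has {1,2,3,5} → 4.
Cell (r2,c5): row 2 has {3,4,5}; column 5 has {1,4} → 2.
Cell (r3,c2): row 3 has {1,2,4}; column 2 has {1,2,3,4} → 5.
Cell (r3,c5): row 3 has {1,2,4,5}; column 5 has {1,2,4} → 3.
Cell (r4,c3): row 4 has {2,3,4}; column 3 has {2,4,5} → 1.
Cell (r4,c5): row 4 has {1,2,3,4}; column 5 has {1,2,3,4} → 5.
Cell (r5,c1): row 5 has {1,2,5}; column 1 has {2,3,5} → 4.
Cell (r5,c3): row 5 has {1,2,4,5}; column 3 has {1,2,4,5} → 3.
Cell (r2,c1): row 2 has {2,3,4,5}; column 1 has {2,3,4,5} → 1.

5 1 2 3 4 / 1 3 5 4 2 / 2 5 4 1 3 / 3 4 1 2 5 / 4 2 3 5 1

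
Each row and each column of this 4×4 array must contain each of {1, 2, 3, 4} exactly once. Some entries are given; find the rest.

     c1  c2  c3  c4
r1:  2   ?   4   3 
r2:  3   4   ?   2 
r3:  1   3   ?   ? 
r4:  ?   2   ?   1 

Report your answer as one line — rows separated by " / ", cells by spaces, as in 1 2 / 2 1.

2 1 4 3 / 3 4 1 2 / 1 3 2 4 / 4 2 3 1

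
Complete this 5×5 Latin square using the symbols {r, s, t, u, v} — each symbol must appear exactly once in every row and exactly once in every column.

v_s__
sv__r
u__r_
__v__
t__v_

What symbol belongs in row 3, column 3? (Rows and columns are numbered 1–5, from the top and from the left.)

At row 3, column 3: row 3 has {r,u}; column 3 has {s,v}; that leaves t.

t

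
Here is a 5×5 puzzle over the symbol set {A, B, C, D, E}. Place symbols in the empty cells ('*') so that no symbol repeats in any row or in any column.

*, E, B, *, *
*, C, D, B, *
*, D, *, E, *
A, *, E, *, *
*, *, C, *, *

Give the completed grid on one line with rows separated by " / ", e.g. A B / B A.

D E B A C / E C D B A / C D A E B / A B E C D / B A C D E

(r2,c1) = E
(r2,c5) = A
(r3,c3) = A
(r4,c2) = B
(r5,c2) = A
(r5,c4) = D
(r4,c4) = C
(r4,c5) = D
(r5,c1) = B
(r5,c5) = E
(r1,c4) = A
(r1,c5) = C
(r3,c1) = C
(r3,c5) = B
(r1,c1) = D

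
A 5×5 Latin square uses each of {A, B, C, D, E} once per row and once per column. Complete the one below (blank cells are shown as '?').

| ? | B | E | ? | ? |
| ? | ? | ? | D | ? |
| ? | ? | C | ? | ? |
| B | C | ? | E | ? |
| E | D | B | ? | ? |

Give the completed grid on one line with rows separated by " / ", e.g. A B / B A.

row 2 has {D}; column 3 has {B,C,E} — only A is left for (r2,c3).
row 4 has {B,C,E}; column 3 has {A,B,C,E} — only D is left for (r4,c3).
row 4 has {B,C,D,E}; column 5 is empty so far — only A is left for (r4,c5).
row 5 has {B,D,E}; column 5 has {A} — only C is left for (r5,c5).
row 1 has {B,E}; column 5 has {A,C} — only D is left for (r1,c5).
row 2 has {A,D}; column 1 has {B,E} — only C is left for (r2,c1).
row 2 has {A,C,D}; column 2 has {B,C,D} — only E is left for (r2,c2).
row 2 has {A,C,D,E}; column 5 has {A,C,D} — only B is left for (r2,c5).
row 3 has {C}; column 2 has {B,C,D,E} — only A is left for (r3,c2).
row 3 has {A,C}; column 4 has {D,E} — only B is left for (r3,c4).
row 3 has {A,B,C}; column 5 has {A,B,C,D} — only E is left for (r3,c5).
row 5 has {B,C,D,E}; column 4 has {B,D,E} — only A is left for (r5,c4).
row 1 has {B,D,E}; column 1 has {B,C,E} — only A is left for (r1,c1).
row 1 has {A,B,D,E}; column 4 has {A,B,D,E} — only C is left for (r1,c4).
row 3 has {A,B,C,E}; column 1 has {A,B,C,E} — only D is left for (r3,c1).

A B E C D / C E A D B / D A C B E / B C D E A / E D B A C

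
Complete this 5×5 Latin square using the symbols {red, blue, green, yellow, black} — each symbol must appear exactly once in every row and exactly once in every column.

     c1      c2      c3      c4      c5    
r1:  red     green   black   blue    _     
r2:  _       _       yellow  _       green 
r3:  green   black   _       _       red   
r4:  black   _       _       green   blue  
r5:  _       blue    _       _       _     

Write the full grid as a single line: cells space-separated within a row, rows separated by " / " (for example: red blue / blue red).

red green black blue yellow / blue red yellow black green / green black blue yellow red / black yellow red green blue / yellow blue green red black

(r1,c5) = yellow
(r2,c1) = blue
(r2,c2) = red
(r2,c4) = black
(r3,c3) = blue
(r3,c4) = yellow
(r4,c2) = yellow
(r4,c3) = red
(r5,c1) = yellow
(r5,c3) = green
(r5,c4) = red
(r5,c5) = black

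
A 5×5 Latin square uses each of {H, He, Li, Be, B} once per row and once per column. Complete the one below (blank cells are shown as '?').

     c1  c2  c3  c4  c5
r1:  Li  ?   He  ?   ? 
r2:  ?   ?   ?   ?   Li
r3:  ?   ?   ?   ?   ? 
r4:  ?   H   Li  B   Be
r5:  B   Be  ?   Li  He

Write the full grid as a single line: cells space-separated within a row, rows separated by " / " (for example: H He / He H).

Li B He Be H / Be He B H Li / H Li Be He B / He H Li B Be / B Be H Li He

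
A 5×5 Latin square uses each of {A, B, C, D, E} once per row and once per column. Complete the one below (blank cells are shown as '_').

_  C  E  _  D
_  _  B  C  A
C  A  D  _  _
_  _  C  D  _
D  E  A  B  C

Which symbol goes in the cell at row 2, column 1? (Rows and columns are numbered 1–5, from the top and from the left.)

(r1,c4) = A
(r2,c1) = E

E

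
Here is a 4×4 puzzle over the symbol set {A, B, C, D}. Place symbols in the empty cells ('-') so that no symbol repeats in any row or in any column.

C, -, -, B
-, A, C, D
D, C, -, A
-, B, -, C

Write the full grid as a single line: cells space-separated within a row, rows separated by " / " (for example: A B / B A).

C D A B / B A C D / D C B A / A B D C

(r1,c2) = D
(r1,c3) = A
(r2,c1) = B
(r3,c3) = B
(r4,c1) = A
(r4,c3) = D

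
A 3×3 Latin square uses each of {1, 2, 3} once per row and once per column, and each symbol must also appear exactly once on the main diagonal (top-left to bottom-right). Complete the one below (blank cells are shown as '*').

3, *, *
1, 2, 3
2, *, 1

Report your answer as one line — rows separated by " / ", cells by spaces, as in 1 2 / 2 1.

3 1 2 / 1 2 3 / 2 3 1

At row 1, column 2: row 1 has {3}; column 2 has {2}; that leaves 1.
At row 1, column 3: row 1 has {1,3}; column 3 has {1,3}; that leaves 2.
At row 3, column 2: row 3 has {1,2}; column 2 has {1,2}; that leaves 3.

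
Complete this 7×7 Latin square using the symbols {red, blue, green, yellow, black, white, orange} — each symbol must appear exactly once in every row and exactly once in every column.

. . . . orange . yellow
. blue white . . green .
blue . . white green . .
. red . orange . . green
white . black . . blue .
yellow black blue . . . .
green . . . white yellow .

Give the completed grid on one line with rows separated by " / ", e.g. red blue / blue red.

red white green blue orange black yellow / orange blue white yellow black green red / blue yellow orange white green red black / black red yellow orange blue white green / white green black red yellow blue orange / yellow black blue green red orange white / green orange red black white yellow blue

(r4,c1): row 4 has {red,green,orange}; column 1 has {blue,green,yellow,white}, so it must be black.
(r4,c3): row 4 has {red,green,black,orange}; column 3 has {blue,black,white}, so it must be yellow.
(r4,c5): row 4 has {red,green,yellow,black,orange}; column 5 has {green,white,orange}, so it must be blue.
(r4,c6): row 4 has {red,blue,green,yellow,black,orange}; column 6 has {blue,green,yellow}, so it must be white.
(r6,c5): row 6 has {blue,yellow,black}; column 5 has {blue,green,white,orange}, so it must be red.
(r6,c6): row 6 has {red,blue,yellow,black}; column 6 has {blue,green,yellow,white}, so it must be orange.
(r6,c7): row 6 has {red,blue,yellow,black,orange}; column 7 has {green,yellow}, so it must be white.
(r7,c2): row 7 has {green,yellow,white}; column 2 has {red,blue,black}, so it must be orange.
(r7,c3): row 7 has {green,yellow,white,orange}; column 3 has {blue,yellow,black,white}, so it must be red.
(r1,c1): row 1 has {yellow,orange}; column 1 has {blue,green,yellow,black,white}, so it must be red.
(r1,c3): row 1 has {red,yellow,orange}; column 3 has {red,blue,yellow,black,white}, so it must be green.
(r1,c6): row 1 has {red,green,yellow,orange}; column 6 has {blue,green,yellow,white,orange}, so it must be black.
(r2,c1): row 2 has {blue,green,white}; column 1 has {red,blue,green,yellow,black,white}, so it must be orange.
(r3,c2): row 3 has {blue,green,white}; column 2 has {red,blue,black,orange}, so it must be yellow.
(r3,c3): row 3 has {blue,green,yellow,white}; column 3 has {red,blue,green,yellow,black,white}, so it must be orange.
(r3,c6): row 3 has {blue,green,yellow,white,orange}; column 6 has {blue,green,yellow,black,white,orange}, so it must be red.
(r3,c7): row 3 has {red,blue,green,yellow,white,orange}; column 7 has {green,yellow,white}, so it must be black.
(r5,c2): row 5 has {blue,black,white}; column 2 has {red,blue,yellow,black,orange}, so it must be green.
(r5,c5): row 5 has {blue,green,black,white}; column 5 has {red,blue,green,white,orange}, so it must be yellow.
(r6,c4): row 6 has {red,blue,yellow,black,white,orange}; column 4 has {white,orange}, so it must be green.
(r7,c7): row 7 has {red,green,yellow,white,orange}; column 7 has {green,yellow,black,white}, so it must be blue.
(r1,c2): row 1 has {red,green,yellow,black,orange}; column 2 has {red,blue,green,yellow,black,orange}, so it must be white.
(r1,c4): row 1 has {red,green,yellow,black,white,orange}; column 4 has {green,white,orange}, so it must be blue.
(r2,c5): row 2 has {blue,green,white,orange}; column 5 has {red,blue,green,yellow,white,orange}, so it must be black.
(r2,c7): row 2 has {blue,green,black,white,orange}; column 7 has {blue,green,yellow,black,white}, so it must be red.
(r5,c4): row 5 has {blue,green,yellow,black,white}; column 4 has {blue,green,white,orange}, so it must be red.
(r5,c7): row 5 has {red,blue,green,yellow,black,white}; column 7 has {red,blue,green,yellow,black,white}, so it must be orange.
(r7,c4): row 7 has {red,blue,green,yellow,white,orange}; column 4 has {red,blue,green,white,orange}, so it must be black.
(r2,c4): row 2 has {red,blue,green,black,white,orange}; column 4 has {red,blue,green,black,white,orange}, so it must be yellow.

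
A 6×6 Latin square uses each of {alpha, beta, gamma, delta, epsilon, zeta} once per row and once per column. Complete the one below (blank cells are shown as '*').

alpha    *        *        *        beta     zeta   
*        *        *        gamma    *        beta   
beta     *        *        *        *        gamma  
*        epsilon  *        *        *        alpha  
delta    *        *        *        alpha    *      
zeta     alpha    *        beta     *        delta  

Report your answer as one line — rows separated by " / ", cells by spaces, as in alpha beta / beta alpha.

At row 2, column 1: row 2 has {beta,gamma}; column 1 has {alpha,beta,delta,zeta}; that leaves epsilon.
At row 4, column 1: row 4 has {alpha,epsilon}; column 1 has {alpha,beta,delta,epsilon,zeta}; that leaves gamma.
At row 5, column 6: row 5 has {alpha,delta}; column 6 has {alpha,beta,gamma,delta,zeta}; that leaves epsilon.
At row 5, column 4: row 5 has {alpha,delta,epsilon}; column 4 has {beta,gamma}; that leaves zeta.
At row 4, column 4: row 4 has {alpha,gamma,epsilon}; column 4 has {beta,gamma,zeta}; that leaves delta.
At row 4, column 5: row 4 has {alpha,gamma,delta,epsilon}; column 5 has {alpha,beta}; that leaves zeta.
At row 1, column 4: row 1 has {alpha,beta,zeta}; column 4 has {beta,gamma,delta,zeta}; that leaves epsilon.
At row 2, column 5: row 2 has {beta,gamma,epsilon}; column 5 has {alpha,beta,zeta}; that leaves delta.
At row 3, column 4: row 3 has {beta,gamma}; column 4 has {beta,gamma,delta,epsilon,zeta}; that leaves alpha.
At row 3, column 5: row 3 has {alpha,beta,gamma}; column 5 has {alpha,beta,delta,zeta}; that leaves epsilon.
At row 4, column 3: row 4 has {alpha,gamma,delta,epsilon,zeta}; column 3 is empty so far; that leaves beta.
At row 5, column 3: row 5 has {alpha,delta,epsilon,zeta}; column 3 has {beta}; that leaves gamma.
At row 6, column 3: row 6 has {alpha,beta,delta,zeta}; column 3 has {beta,gamma}; that leaves epsilon.
At row 6, column 5: row 6 has {alpha,beta,delta,epsilon,zeta}; column 5 has {alpha,beta,delta,epsilon,zeta}; that leaves gamma.
At row 1, column 3: row 1 has {alpha,beta,epsilon,zeta}; column 3 has {beta,gamma,epsilon}; that leaves delta.
At row 2, column 2: row 2 has {beta,gamma,delta,epsilon}; column 2 has {alpha,epsilon}; that leaves zeta.
At row 2, column 3: row 2 has {beta,gamma,delta,epsilon,zeta}; column 3 has {beta,gamma,delta,epsilon}; that leaves alpha.
At row 3, column 2: row 3 has {alpha,beta,gamma,epsilon}; column 2 has {alpha,epsilon,zeta}; that leaves delta.
At row 3, column 3: row 3 has {alpha,beta,gamma,delta,epsilon}; column 3 has {alpha,beta,gamma,delta,epsilon}; that leaves zeta.
At row 5, column 2: row 5 has {alpha,gamma,delta,epsilon,zeta}; column 2 has {alpha,delta,epsilon,zeta}; that leaves beta.
At row 1, column 2: row 1 has {alpha,beta,delta,epsilon,zeta}; column 2 has {alpha,beta,delta,epsilon,zeta}; that leaves gamma.

alpha gamma delta epsilon beta zeta / epsilon zeta alpha gamma delta beta / beta delta zeta alpha epsilon gamma / gamma epsilon beta delta zeta alpha / delta beta gamma zeta alpha epsilon / zeta alpha epsilon beta gamma delta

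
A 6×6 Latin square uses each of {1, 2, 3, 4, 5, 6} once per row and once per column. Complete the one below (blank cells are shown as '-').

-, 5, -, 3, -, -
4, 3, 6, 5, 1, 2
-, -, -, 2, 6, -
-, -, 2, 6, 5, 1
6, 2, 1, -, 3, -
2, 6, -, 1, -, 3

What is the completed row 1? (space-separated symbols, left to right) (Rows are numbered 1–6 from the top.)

1 5 4 3 2 6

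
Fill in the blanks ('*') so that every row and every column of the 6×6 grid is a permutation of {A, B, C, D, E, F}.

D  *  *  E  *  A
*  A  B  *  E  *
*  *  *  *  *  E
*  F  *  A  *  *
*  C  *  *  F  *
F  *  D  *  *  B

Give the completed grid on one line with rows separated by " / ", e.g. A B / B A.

D B F E C A / C A B D E F / A D C F B E / B F E A D C / E C A B F D / F E D C A B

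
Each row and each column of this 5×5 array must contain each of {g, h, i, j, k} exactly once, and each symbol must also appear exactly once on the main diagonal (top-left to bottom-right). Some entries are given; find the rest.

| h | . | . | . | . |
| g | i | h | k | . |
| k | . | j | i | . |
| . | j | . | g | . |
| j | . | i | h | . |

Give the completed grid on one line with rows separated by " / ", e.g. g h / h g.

h k g j i / g i h k j / k h j i g / i j k g h / j g i h k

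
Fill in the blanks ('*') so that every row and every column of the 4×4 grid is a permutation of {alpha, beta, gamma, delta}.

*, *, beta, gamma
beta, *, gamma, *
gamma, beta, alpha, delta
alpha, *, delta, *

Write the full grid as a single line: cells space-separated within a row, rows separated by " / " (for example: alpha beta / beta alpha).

delta alpha beta gamma / beta delta gamma alpha / gamma beta alpha delta / alpha gamma delta beta

(r1,c1) = delta
(r1,c2) = alpha
(r2,c2) = delta
(r2,c4) = alpha
(r4,c2) = gamma
(r4,c4) = beta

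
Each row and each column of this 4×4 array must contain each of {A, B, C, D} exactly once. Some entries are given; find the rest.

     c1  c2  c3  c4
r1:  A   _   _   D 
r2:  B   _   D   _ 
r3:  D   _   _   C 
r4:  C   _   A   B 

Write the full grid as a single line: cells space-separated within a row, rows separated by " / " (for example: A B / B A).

(r2,c4) = A
(r3,c3) = B
(r4,c2) = D
(r1,c3) = C
(r2,c2) = C
(r3,c2) = A
(r1,c2) = B

A B C D / B C D A / D A B C / C D A B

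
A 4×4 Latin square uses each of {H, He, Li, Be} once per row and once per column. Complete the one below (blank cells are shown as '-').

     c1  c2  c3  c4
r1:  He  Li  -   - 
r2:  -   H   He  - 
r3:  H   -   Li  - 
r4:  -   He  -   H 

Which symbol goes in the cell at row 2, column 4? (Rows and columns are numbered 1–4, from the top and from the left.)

Li

(r1,c4) = Be
(r2,c4) = Li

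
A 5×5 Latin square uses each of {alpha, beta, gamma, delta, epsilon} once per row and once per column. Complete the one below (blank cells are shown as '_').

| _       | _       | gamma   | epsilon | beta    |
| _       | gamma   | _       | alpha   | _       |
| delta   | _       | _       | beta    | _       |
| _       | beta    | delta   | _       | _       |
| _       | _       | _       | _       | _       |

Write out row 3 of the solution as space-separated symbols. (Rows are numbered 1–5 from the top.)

delta epsilon alpha beta gamma

(r1,c1) = alpha
(r1,c2) = delta
(r4,c4) = gamma
(r5,c4) = delta
(r4,c1) = epsilon
(r4,c5) = alpha
(r2,c1) = beta
(r2,c3) = epsilon
(r2,c5) = delta
(r3,c3) = alpha
(r5,c1) = gamma
(r5,c3) = beta
(r5,c5) = epsilon
(r3,c2) = epsilon
(r3,c5) = gamma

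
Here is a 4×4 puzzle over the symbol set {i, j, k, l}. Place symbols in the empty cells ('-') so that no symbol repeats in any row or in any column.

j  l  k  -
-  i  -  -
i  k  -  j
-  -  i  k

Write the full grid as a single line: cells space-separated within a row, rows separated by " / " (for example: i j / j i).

j l k i / k i j l / i k l j / l j i k

(r1,c4) = i
(r2,c4) = l
(r3,c3) = l
(r4,c1) = l
(r4,c2) = j
(r2,c1) = k
(r2,c3) = j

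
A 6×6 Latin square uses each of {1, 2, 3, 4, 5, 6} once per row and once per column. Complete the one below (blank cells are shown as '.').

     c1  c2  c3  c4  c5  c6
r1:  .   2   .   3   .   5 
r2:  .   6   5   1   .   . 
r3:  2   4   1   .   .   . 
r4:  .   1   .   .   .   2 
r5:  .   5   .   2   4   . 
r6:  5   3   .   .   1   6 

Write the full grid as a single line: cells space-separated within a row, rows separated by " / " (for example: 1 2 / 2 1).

1 2 4 3 6 5 / 3 6 5 1 2 4 / 2 4 1 6 5 3 / 4 1 6 5 3 2 / 6 5 3 2 4 1 / 5 3 2 4 1 6

row 1 has {2,3,5}; column 5 has {1,4} — only 6 is left for (r1,c5).
row 3 has {1,2,4}; column 6 has {2,5,6} — only 3 is left for (r3,c6).
row 5 has {2,4,5}; column 6 has {2,3,5,6} — only 1 is left for (r5,c6).
row 6 has {1,3,5,6}; column 4 has {1,2,3} — only 4 is left for (r6,c4).
row 1 has {2,3,5,6}; column 3 has {1,5} — only 4 is left for (r1,c3).
row 2 has {1,5,6}; column 6 has {1,2,3,5,6} — only 4 is left for (r2,c6).
row 3 has {1,2,3,4}; column 5 has {1,4,6} — only 5 is left for (r3,c5).
row 4 has {1,2}; column 5 has {1,4,5,6} — only 3 is left for (r4,c5).
row 6 has {1,3,4,5,6}; column 3 has {1,4,5} — only 2 is left for (r6,c3).
row 1 has {2,3,4,5,6}; column 1 has {2,5} — only 1 is left for (r1,c1).
row 2 has {1,4,5,6}; column 1 has {1,2,5} — only 3 is left for (r2,c1).
row 2 has {1,3,4,5,6}; column 5 has {1,3,4,5,6} — only 2 is left for (r2,c5).
row 3 has {1,2,3,4,5}; column 4 has {1,2,3,4} — only 6 is left for (r3,c4).
row 4 has {1,2,3}; column 3 has {1,2,4,5} — only 6 is left for (r4,c3).
row 4 has {1,2,3,6}; column 4 has {1,2,3,4,6} — only 5 is left for (r4,c4).
row 5 has {1,2,4,5}; column 1 has {1,2,3,5} — only 6 is left for (r5,c1).
row 5 has {1,2,4,5,6}; column 3 has {1,2,4,5,6} — only 3 is left for (r5,c3).
row 4 has {1,2,3,5,6}; column 1 has {1,2,3,5,6} — only 4 is left for (r4,c1).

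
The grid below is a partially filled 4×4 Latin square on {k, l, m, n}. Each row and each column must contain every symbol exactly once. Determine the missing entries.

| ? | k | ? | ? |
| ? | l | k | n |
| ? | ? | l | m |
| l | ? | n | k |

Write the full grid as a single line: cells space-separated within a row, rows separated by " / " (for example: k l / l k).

n k m l / m l k n / k n l m / l m n k

row 1 has {k}; column 3 has {k,l,n} — only m is left for (r1,c3).
row 1 has {k,m}; column 4 has {k,m,n} — only l is left for (r1,c4).
row 2 has {k,l,n}; column 1 has {l} — only m is left for (r2,c1).
row 3 has {l,m}; column 2 has {k,l} — only n is left for (r3,c2).
row 4 has {k,l,n}; column 2 has {k,l,n} — only m is left for (r4,c2).
row 1 has {k,l,m}; column 1 has {l,m} — only n is left for (r1,c1).
row 3 has {l,m,n}; column 1 has {l,m,n} — only k is left for (r3,c1).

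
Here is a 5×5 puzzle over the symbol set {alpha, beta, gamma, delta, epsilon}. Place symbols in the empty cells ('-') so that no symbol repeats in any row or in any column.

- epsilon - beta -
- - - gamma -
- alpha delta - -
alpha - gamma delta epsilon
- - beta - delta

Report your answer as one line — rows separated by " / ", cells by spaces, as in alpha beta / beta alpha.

(r1,c3) = alpha
(r1,c5) = gamma
(r2,c3) = epsilon
(r3,c4) = epsilon
(r3,c5) = beta
(r4,c2) = beta
(r5,c2) = gamma
(r5,c4) = alpha
(r1,c1) = delta
(r2,c1) = beta
(r2,c2) = delta
(r2,c5) = alpha
(r3,c1) = gamma
(r5,c1) = epsilon

delta epsilon alpha beta gamma / beta delta epsilon gamma alpha / gamma alpha delta epsilon beta / alpha beta gamma delta epsilon / epsilon gamma beta alpha delta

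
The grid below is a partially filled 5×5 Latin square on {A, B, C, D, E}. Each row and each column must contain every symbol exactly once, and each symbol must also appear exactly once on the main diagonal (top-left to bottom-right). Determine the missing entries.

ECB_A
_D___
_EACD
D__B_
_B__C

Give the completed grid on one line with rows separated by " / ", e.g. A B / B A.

E C B D A / C D E A B / B E A C D / D A C B E / A B D E C

(r1,c4) = D
(r3,c1) = B
(r4,c2) = A
(r4,c5) = E
(r5,c1) = A
(r5,c4) = E
(r2,c1) = C
(r2,c3) = E
(r2,c4) = A
(r2,c5) = B
(r4,c3) = C
(r5,c3) = D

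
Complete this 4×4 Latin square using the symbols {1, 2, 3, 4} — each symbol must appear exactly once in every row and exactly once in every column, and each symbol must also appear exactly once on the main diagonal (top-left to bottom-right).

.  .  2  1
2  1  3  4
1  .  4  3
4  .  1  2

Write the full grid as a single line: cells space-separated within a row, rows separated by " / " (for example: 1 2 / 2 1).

3 4 2 1 / 2 1 3 4 / 1 2 4 3 / 4 3 1 2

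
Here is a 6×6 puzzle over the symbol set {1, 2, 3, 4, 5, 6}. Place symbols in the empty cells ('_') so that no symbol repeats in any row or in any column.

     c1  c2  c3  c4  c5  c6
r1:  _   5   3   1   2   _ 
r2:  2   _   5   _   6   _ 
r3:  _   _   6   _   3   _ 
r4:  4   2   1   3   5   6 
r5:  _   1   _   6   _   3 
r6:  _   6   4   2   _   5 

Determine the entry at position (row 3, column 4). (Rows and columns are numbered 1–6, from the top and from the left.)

(r1,c1) = 6
(r1,c6) = 4
(r2,c4) = 4
(r2,c6) = 1
(r3,c2) = 4
(r3,c4) = 5

5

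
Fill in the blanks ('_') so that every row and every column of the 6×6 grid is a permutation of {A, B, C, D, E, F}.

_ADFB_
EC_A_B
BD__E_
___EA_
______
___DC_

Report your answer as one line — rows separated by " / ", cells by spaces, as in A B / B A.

C A D F B E / E C F A D B / B D A C E F / D F B E A C / A E C B F D / F B E D C A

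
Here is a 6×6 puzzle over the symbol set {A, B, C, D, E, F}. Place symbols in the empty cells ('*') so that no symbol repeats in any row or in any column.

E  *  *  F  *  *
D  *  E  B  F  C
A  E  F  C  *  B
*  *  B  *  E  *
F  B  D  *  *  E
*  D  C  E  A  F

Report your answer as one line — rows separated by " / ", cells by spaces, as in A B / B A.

E C A F B D / D A E B F C / A E F C D B / C F B D E A / F B D A C E / B D C E A F

At row 1, column 3: row 1 has {E,F}; column 3 has {B,C,D,E,F}; that leaves A.
At row 1, column 6: row 1 has {A,E,F}; column 6 has {B,C,E,F}; that leaves D.
At row 2, column 2: row 2 has {B,C,D,E,F}; column 2 has {B,D,E}; that leaves A.
At row 3, column 5: row 3 has {A,B,C,E,F}; column 5 has {A,E,F}; that leaves D.
At row 4, column 1: row 4 has {B,E}; column 1 has {A,D,E,F}; that leaves C.
At row 4, column 2: row 4 has {B,C,E}; column 2 has {A,B,D,E}; that leaves F.
At row 4, column 6: row 4 has {B,C,E,F}; column 6 has {B,C,D,E,F}; that leaves A.
At row 5, column 4: row 5 has {B,D,E,F}; column 4 has {B,C,E,F}; that leaves A.
At row 5, column 5: row 5 has {A,B,D,E,F}; column 5 has {A,D,E,F}; that leaves C.
At row 6, column 1: row 6 has {A,C,D,E,F}; column 1 has {A,C,D,E,F}; that leaves B.
At row 1, column 2: row 1 has {A,D,E,F}; column 2 has {A,B,D,E,F}; that leaves C.
At row 1, column 5: row 1 has {A,C,D,E,F}; column 5 has {A,C,D,E,F}; that leaves B.
At row 4, column 4: row 4 has {A,B,C,E,F}; column 4 has {A,B,C,E,F}; that leaves D.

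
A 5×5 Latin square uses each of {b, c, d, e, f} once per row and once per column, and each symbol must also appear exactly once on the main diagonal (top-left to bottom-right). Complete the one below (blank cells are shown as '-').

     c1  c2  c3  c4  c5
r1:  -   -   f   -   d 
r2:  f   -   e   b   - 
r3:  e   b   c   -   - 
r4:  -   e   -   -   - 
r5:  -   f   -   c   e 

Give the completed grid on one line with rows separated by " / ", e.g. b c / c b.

b c f e d / f d e b c / e b c d f / c e d f b / d f b c e

Cell (r1,c1): row 1 has {d,f}; column 1 has {e,f}; the diagonal has {c,e} → b.
Cell (r1,c2): row 1 has {b,d,f}; column 2 has {b,e,f} → c.
Cell (r1,c4): row 1 has {b,c,d,f}; column 4 has {b,c} → e.
Cell (r2,c2): row 2 has {b,e,f}; column 2 has {b,c,e,f}; the diagonal has {b,c,e} → d.
Cell (r2,c5): row 2 has {b,d,e,f}; column 5 has {d,e} → c.
Cell (r3,c5): row 3 has {b,c,e}; column 5 has {c,d,e} → f.
Cell (r4,c4): row 4 has {e}; column 4 has {b,c,e}; the diagonal has {b,c,d,e} → f.
Cell (r4,c5): row 4 has {e,f}; column 5 has {c,d,e,f} → b.
Cell (r5,c1): row 5 has {c,e,f}; column 1 has {b,e,f} → d.
Cell (r5,c3): row 5 has {c,d,e,f}; column 3 has {c,e,f} → b.
Cell (r3,c4): row 3 has {b,c,e,f}; column 4 has {b,c,e,f} → d.
Cell (r4,c1): row 4 has {b,e,f}; column 1 has {b,d,e,f} → c.
Cell (r4,c3): row 4 has {b,c,e,f}; column 3 has {b,c,e,f} → d.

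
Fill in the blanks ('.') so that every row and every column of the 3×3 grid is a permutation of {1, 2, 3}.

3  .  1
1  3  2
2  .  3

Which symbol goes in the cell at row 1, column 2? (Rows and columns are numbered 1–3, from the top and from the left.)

row 1 has {1,3}; column 2 has {3} — only 2 is left for (r1,c2).

2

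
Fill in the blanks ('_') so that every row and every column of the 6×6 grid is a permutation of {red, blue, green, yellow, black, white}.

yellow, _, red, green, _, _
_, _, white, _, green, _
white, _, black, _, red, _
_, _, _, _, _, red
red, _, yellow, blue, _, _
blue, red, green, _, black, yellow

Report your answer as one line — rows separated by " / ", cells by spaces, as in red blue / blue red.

yellow black red green blue white / black yellow white red green blue / white blue black yellow red green / green white blue black yellow red / red green yellow blue white black / blue red green white black yellow

At row 2, column 1: row 2 has {green,white}; column 1 has {red,blue,yellow,white}; that leaves black.
At row 2, column 6: row 2 has {green,black,white}; column 6 has {red,yellow}; that leaves blue.
At row 3, column 4: row 3 has {red,black,white}; column 4 has {blue,green}; that leaves yellow.
At row 3, column 6: row 3 has {red,yellow,black,white}; column 6 has {red,blue,yellow}; that leaves green.
At row 4, column 1: row 4 has {red}; column 1 has {red,blue,yellow,black,white}; that leaves green.
At row 4, column 3: row 4 has {red,green}; column 3 has {red,green,yellow,black,white}; that leaves blue.
At row 5, column 5: row 5 has {red,blue,yellow}; column 5 has {red,green,black}; that leaves white.
At row 5, column 6: row 5 has {red,blue,yellow,white}; column 6 has {red,blue,green,yellow}; that leaves black.
At row 6, column 4: row 6 has {red,blue,green,yellow,black}; column 4 has {blue,green,yellow}; that leaves white.
At row 1, column 5: row 1 has {red,green,yellow}; column 5 has {red,green,black,white}; that leaves blue.
At row 1, column 6: row 1 has {red,blue,green,yellow}; column 6 has {red,blue,green,yellow,black}; that leaves white.
At row 2, column 2: row 2 has {blue,green,black,white}; column 2 has {red}; that leaves yellow.
At row 2, column 4: row 2 has {blue,green,yellow,black,white}; column 4 has {blue,green,yellow,white}; that leaves red.
At row 3, column 2: row 3 has {red,green,yellow,black,white}; column 2 has {red,yellow}; that leaves blue.
At row 4, column 4: row 4 has {red,blue,green}; column 4 has {red,blue,green,yellow,white}; that leaves black.
At row 4, column 5: row 4 has {red,blue,green,black}; column 5 has {red,blue,green,black,white}; that leaves yellow.
At row 5, column 2: row 5 has {red,blue,yellow,black,white}; column 2 has {red,blue,yellow}; that leaves green.
At row 1, column 2: row 1 has {red,blue,green,yellow,white}; column 2 has {red,blue,green,yellow}; that leaves black.
At row 4, column 2: row 4 has {red,blue,green,yellow,black}; column 2 has {red,blue,green,yellow,black}; that leaves white.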